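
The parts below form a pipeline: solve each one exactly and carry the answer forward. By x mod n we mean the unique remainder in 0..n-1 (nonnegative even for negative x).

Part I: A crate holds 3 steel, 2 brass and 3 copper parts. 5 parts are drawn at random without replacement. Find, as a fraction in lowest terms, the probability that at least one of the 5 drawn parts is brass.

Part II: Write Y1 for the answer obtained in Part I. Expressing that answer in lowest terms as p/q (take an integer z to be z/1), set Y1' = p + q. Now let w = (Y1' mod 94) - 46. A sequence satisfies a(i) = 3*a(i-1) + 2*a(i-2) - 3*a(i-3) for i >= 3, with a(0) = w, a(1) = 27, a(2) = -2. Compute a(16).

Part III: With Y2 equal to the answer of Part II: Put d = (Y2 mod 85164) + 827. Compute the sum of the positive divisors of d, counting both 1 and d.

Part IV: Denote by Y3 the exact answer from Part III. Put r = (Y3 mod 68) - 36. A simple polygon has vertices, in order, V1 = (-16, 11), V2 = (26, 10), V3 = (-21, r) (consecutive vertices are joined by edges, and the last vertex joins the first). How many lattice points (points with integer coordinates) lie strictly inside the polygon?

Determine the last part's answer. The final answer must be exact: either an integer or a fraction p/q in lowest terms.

359

Part I: total draws C(8,5) = 56; complement C(6,5) = 6; favorable 56 - 6 = 50; P = 25/28; answer 25/28
Part II: Y1 = 25/28; threaded value p + q = 53; w = 7; a(3) = 3*(-2) + 2*(27) - 3*(7) = 27; iterating: a(3)=27, a(4)=-4, a(5)=48, a(6)=55, a(7)=273, a(8)=785, a(9)=2736, a(10)=8959, a(11)=29994, a(12)=99692, a(13)=332187, a(14)=1105963, a(15)=3683187, a(16)=12264926; answer 12264926
Part III: Y2 = 12264926; d = 2137; 2137 is prime, so its only divisors are 1 and 2137; sigma = 1 + 2137 = 2138; answer 2138
Part IV: Y3 = 2138; r = -6; cross terms: (-16*10 - 26*11)=-446, (26*-6 - -21*10)=54, (-21*11 - -16*-6)=-327; twice the area = |-719| = 719; area = 719/2; boundary points = 1 + 1 + 1 = 3; strictly interior points = area - boundary/2 + 1 = 359; answer 359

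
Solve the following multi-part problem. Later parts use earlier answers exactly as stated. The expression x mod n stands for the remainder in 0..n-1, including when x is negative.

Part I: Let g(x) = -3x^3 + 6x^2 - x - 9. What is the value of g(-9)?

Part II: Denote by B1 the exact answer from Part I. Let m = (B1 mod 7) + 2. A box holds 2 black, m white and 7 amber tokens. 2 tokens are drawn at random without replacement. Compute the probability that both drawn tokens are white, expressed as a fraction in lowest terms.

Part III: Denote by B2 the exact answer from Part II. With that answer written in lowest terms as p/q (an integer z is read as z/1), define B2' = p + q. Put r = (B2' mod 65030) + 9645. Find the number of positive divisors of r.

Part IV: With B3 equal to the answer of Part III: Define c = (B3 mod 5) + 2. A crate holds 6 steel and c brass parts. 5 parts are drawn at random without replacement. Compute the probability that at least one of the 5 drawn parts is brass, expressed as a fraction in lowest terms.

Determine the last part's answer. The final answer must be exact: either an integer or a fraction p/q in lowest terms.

76/77

Part I: -3*(-9)^3 + 6*(-9)^2 - 1*(-9)^1 - 9 = (2187) + (486) + (9) + (-9) = 2673; answer 2673
Part II: B1 = 2673; m = 8; total draws C(17,2) = 136; favorable C(8,2) = 28; P = 7/34; answer 7/34
Part III: B2 = 7/34; threaded value p + q = 41; r = 9686; 9686 = 2 * 29 * 167; number of divisors = (1+1) * (1+1) * (1+1) = 8; answer 8
Part IV: B3 = 8; c = 5; total draws C(11,5) = 462; complement C(6,5) = 6; favorable 462 - 6 = 456; P = 76/77; answer 76/77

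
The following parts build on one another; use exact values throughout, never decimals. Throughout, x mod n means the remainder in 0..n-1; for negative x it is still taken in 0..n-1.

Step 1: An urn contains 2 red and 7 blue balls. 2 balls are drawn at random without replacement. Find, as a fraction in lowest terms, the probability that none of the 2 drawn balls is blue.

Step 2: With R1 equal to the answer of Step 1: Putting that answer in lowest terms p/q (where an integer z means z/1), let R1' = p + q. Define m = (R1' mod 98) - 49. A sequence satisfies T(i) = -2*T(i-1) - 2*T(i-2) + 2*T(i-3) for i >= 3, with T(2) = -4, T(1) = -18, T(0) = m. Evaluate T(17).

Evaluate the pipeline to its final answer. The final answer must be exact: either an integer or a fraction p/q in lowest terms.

-109184

Step 1: total draws C(9,2) = 36; favorable C(2,2) = 1; P = 1/36; answer 1/36
Step 2: R1 = 1/36; threaded value p + q = 37; m = -12; T(3) = -2*(-4) - 2*(-18) + 2*(-12) = 20; iterating: T(3)=20, T(4)=-68, T(5)=88, T(6)=0, T(7)=-312, T(8)=800, T(9)=-976, T(10)=-272, T(11)=4096, T(12)=-9600, T(13)=10464, T(14)=6464, T(15)=-53056, T(16)=114112, T(17)=-109184; answer -109184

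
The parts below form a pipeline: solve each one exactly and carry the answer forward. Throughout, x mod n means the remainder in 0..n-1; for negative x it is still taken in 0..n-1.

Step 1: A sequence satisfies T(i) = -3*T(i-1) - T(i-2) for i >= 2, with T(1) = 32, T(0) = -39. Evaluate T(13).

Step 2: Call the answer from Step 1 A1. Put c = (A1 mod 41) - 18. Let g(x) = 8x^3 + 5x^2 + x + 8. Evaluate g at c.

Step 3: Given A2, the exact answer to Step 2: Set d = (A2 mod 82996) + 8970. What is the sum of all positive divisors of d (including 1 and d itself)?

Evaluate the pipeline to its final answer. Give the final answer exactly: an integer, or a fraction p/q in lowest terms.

17964

Step 1: T(2) = -3*(32) - 1*(-39) = -57; iterating: T(2)=-57, T(3)=139, T(4)=-360, T(5)=941, T(6)=-2463, T(7)=6448, T(8)=-16881, T(9)=44195, T(10)=-115704, T(11)=302917, T(12)=-793047, T(13)=2076224; answer 2076224
Step 2: A1 = 2076224; c = 7; 8*(7)^3 + 5*(7)^2 + 1*(7)^1 + 8 = (2744) + (245) + (7) + (8) = 3004; answer 3004
Step 3: A2 = 3004; d = 11974; 11974 = 2 * 5987; sigma = (1 + 2) * (1 + 5987) = 3 * 5988 = 17964; answer 17964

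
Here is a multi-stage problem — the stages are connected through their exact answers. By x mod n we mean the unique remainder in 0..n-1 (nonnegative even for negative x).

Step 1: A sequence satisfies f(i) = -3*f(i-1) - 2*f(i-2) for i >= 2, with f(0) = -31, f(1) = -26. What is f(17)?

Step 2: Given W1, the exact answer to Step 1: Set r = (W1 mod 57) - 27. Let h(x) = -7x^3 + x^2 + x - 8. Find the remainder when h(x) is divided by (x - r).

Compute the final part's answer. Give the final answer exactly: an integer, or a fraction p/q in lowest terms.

-436

Step 1: f(2) = -3*(-26) - 2*(-31) = 140; iterating: f(2)=140, f(3)=-368, f(4)=824, f(5)=-1736, f(6)=3560, f(7)=-7208, f(8)=14504, f(9)=-29096, f(10)=58280, f(11)=-116648, f(12)=233384, f(13)=-466856, f(14)=933800, f(15)=-1867688, f(16)=3735464, f(17)=-7471016; answer -7471016
Step 2: W1 = -7471016; r = 4; remainder = value at the root: -7*(4)^3 + 1*(4)^2 + 1*(4)^1 - 8 = (-448) + (16) + (4) + (-8) = -436; answer -436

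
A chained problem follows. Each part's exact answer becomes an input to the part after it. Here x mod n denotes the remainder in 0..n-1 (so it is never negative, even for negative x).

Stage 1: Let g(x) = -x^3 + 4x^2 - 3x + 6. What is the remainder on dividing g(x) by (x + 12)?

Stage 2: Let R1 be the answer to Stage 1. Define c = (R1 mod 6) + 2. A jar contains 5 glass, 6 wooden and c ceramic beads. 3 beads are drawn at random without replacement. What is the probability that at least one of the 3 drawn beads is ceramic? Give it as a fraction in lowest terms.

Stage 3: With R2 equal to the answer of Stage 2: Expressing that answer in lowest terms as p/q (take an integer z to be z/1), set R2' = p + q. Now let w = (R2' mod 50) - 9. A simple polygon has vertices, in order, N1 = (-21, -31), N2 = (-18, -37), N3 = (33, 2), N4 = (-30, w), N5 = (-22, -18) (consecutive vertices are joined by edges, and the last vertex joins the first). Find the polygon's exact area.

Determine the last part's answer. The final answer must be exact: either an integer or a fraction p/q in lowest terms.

Stage 1: remainder = value at the root: -1*(-12)^3 + 4*(-12)^2 - 3*(-12)^1 + 6 = (1728) + (576) + (36) + (6) = 2346; answer 2346
Stage 2: R1 = 2346; c = 2; total draws C(13,3) = 286; complement C(11,3) = 165; favorable 286 - 165 = 121; P = 11/26; answer 11/26
Stage 3: R2 = 11/26; threaded value p + q = 37; w = 28; cross terms: (-21*-37 - -18*-31)=219, (-18*2 - 33*-37)=1185, (33*28 - -30*2)=984, (-30*-18 - -22*28)=1156, (-22*-31 - -21*-18)=304; twice the area = |3848| = 3848; area = 1924; answer 1924

1924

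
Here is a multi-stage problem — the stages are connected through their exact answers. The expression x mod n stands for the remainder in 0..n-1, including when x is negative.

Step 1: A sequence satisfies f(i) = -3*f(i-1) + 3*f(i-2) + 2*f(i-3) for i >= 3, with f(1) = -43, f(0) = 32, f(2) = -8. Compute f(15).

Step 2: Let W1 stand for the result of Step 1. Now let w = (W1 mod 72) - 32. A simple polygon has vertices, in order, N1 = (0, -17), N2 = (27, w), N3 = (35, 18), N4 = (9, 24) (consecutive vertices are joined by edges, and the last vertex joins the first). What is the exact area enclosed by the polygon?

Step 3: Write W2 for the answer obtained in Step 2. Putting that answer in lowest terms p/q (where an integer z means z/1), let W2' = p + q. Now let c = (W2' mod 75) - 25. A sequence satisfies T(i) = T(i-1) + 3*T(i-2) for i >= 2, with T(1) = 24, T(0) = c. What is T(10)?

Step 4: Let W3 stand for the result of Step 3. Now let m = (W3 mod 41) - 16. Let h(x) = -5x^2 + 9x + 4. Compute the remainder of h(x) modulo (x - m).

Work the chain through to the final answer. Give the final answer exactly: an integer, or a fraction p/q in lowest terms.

-10

Step 1: f(3) = -3*(-8) + 3*(-43) + 2*(32) = -41; iterating: f(3)=-41, f(4)=13, f(5)=-178, f(6)=491, f(7)=-1981, f(8)=7060, f(9)=-26141, f(10)=95641, f(11)=-351226, f(12)=1288319, f(13)=-4727353, f(14)=17344564, f(15)=-63639113; answer -63639113
Step 2: W1 = -63639113; w = -1; cross terms: (0*-1 - 27*-17)=459, (27*18 - 35*-1)=521, (35*24 - 9*18)=678, (9*-17 - 0*24)=-153; twice the area = |1505| = 1505; area = 1505/2; answer 1505/2
Step 3: W2 = 1505/2; threaded value p + q = 1507; c = -18; T(2) = 1*(24) + 3*(-18) = -30; iterating: T(2)=-30, T(3)=42, T(4)=-48, T(5)=78, T(6)=-66, T(7)=168, T(8)=-30, T(9)=474, T(10)=384; answer 384
Step 4: W3 = 384; m = -1; remainder = value at the root: -5*(-1)^2 + 9*(-1)^1 + 4 = (-5) + (-9) + (4) = -10; answer -10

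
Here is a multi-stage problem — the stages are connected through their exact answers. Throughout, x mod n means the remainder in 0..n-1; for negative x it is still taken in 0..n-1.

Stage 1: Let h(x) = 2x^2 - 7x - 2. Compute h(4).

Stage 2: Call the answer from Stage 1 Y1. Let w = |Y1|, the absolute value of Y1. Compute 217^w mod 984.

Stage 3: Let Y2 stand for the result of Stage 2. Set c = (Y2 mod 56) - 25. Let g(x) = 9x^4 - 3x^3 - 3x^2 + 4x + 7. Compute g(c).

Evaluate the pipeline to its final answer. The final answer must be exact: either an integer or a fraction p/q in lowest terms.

Stage 1: 2*(4)^2 - 7*(4)^1 - 2 = (32) + (-28) + (-2) = 2; answer 2
Stage 2: Y1 = 2; w = 2; squarings mod 984: 217^1=217, 217^2=841; 217^2 = 217^2 = 841 (mod 984); answer 841
Stage 3: Y2 = 841; c = -24; 9*(-24)^4 - 3*(-24)^3 - 3*(-24)^2 + 4*(-24)^1 + 7 = (2985984) + (41472) + (-1728) + (-96) + (7) = 3025639; answer 3025639

3025639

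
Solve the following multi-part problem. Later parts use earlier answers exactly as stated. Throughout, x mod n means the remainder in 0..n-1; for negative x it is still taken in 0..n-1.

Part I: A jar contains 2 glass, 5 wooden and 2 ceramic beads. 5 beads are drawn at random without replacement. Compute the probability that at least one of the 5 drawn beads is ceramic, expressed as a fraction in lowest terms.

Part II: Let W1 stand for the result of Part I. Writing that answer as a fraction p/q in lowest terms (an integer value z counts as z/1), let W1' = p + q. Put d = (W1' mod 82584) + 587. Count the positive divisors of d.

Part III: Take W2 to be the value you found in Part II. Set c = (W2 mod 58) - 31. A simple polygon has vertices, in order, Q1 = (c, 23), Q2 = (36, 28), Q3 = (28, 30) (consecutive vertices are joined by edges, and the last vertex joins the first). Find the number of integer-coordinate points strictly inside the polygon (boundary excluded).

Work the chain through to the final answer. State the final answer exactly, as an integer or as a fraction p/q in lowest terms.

78

Part I: total draws C(9,5) = 126; complement C(7,5) = 21; favorable 126 - 21 = 105; P = 5/6; answer 5/6
Part II: W1 = 5/6; threaded value p + q = 11; d = 598; 598 = 2 * 13 * 23; number of divisors = (1+1) * (1+1) * (1+1) = 8; answer 8
Part III: W2 = 8; c = -23; cross terms: (-23*28 - 36*23)=-1472, (36*30 - 28*28)=296, (28*23 - -23*30)=1334; twice the area = |158| = 158; area = 79; boundary points = 1 + 2 + 1 = 4; strictly interior points = area - boundary/2 + 1 = 78; answer 78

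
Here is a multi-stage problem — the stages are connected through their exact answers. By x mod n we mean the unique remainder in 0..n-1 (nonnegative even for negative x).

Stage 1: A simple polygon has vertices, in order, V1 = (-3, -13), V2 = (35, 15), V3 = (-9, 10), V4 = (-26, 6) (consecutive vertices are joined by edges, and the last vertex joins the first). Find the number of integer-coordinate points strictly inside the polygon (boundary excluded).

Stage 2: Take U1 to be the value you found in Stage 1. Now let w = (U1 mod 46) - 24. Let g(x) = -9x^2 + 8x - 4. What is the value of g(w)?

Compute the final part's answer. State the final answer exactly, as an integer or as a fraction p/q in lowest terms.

Stage 1: cross terms: (-3*15 - 35*-13)=410, (35*10 - -9*15)=485, (-9*6 - -26*10)=206, (-26*-13 - -3*6)=356; twice the area = |1457| = 1457; area = 1457/2; boundary points = 2 + 1 + 1 + 1 = 5; strictly interior points = area - boundary/2 + 1 = 727; answer 727
Stage 2: U1 = 727; w = 13; -9*(13)^2 + 8*(13)^1 - 4 = (-1521) + (104) + (-4) = -1421; answer -1421

-1421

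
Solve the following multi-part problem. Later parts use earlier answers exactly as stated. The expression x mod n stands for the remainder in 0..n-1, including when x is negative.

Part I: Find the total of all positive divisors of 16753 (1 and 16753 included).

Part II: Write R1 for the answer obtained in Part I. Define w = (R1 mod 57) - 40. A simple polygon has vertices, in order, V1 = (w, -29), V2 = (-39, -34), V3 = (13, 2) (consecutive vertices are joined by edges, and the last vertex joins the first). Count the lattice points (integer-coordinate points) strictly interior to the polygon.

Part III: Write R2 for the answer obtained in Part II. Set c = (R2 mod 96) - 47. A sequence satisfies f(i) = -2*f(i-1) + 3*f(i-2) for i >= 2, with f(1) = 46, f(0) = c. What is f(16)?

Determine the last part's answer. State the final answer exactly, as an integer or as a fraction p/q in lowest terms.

-548845685

Part I: 16753 = 11 * 1523; sigma = (1 + 11) * (1 + 1523) = 12 * 1524 = 18288; answer 18288
Part II: R1 = 18288; w = 8; cross terms: (8*-34 - -39*-29)=-1403, (-39*2 - 13*-34)=364, (13*-29 - 8*2)=-393; twice the area = |-1432| = 1432; area = 716; boundary points = 1 + 4 + 1 = 6; strictly interior points = area - boundary/2 + 1 = 714; answer 714
Part III: R2 = 714; c = -5; f(2) = -2*(46) + 3*(-5) = -107; iterating: f(2)=-107, f(3)=352, f(4)=-1025, f(5)=3106, f(6)=-9287, f(7)=27892, f(8)=-83645, f(9)=250966, f(10)=-752867, f(11)=2258632, f(12)=-6775865, f(13)=20327626, f(14)=-60982847, f(15)=182948572, f(16)=-548845685; answer -548845685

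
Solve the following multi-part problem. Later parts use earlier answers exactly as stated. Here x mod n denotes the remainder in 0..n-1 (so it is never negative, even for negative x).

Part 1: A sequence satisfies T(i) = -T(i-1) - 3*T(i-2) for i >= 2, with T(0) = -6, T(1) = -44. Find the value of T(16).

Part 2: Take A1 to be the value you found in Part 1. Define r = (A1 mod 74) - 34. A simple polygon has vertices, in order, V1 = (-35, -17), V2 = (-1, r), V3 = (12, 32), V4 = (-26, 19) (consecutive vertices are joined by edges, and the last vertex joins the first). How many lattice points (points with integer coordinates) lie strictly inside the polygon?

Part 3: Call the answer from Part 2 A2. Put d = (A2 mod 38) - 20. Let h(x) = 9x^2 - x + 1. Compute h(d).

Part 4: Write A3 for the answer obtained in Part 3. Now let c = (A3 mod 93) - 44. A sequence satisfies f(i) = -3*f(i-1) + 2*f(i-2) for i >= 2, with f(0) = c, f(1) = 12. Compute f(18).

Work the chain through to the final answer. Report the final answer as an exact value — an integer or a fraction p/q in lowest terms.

Part 1: T(2) = -1*(-44) - 3*(-6) = 62; iterating: T(2)=62, T(3)=70, T(4)=-256, T(5)=46, T(6)=722, T(7)=-860, T(8)=-1306, T(9)=3886, T(10)=32, T(11)=-11690, T(12)=11594, T(13)=23476, T(14)=-58258, T(15)=-12170, T(16)=186944; answer 186944
Part 2: A1 = 186944; r = -14; cross terms: (-35*-14 - -1*-17)=473, (-1*32 - 12*-14)=136, (12*19 - -26*32)=1060, (-26*-17 - -35*19)=1107; twice the area = |2776| = 2776; area = 1388; boundary points = 1 + 1 + 1 + 9 = 12; strictly interior points = area - boundary/2 + 1 = 1383; answer 1383
Part 3: A2 = 1383; d = -5; 9*(-5)^2 - 1*(-5)^1 + 1 = (225) + (5) + (1) = 231; answer 231
Part 4: A3 = 231; c = 1; f(2) = -3*(12) + 2*(1) = -34; iterating: f(2)=-34, f(3)=126, f(4)=-446, f(5)=1590, f(6)=-5662, f(7)=20166, f(8)=-71822, f(9)=255798, f(10)=-911038, f(11)=3244710, f(12)=-11556206, f(13)=41158038, f(14)=-146586526, f(15)=522075654, f(16)=-1859400014, f(17)=6622351350, f(18)=-23585854078; answer -23585854078

-23585854078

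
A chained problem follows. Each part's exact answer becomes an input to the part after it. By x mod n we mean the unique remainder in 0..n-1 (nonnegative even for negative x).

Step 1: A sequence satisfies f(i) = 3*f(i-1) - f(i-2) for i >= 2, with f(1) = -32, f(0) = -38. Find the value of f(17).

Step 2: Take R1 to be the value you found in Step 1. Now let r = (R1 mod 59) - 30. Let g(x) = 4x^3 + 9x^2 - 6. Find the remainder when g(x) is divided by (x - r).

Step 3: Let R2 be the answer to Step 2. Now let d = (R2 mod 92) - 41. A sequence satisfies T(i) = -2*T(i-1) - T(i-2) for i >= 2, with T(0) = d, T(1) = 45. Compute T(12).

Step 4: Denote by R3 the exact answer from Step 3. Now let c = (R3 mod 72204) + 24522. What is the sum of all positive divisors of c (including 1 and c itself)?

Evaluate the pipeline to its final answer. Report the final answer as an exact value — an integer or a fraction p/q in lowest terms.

Step 1: f(2) = 3*(-32) - 1*(-38) = -58; iterating: f(2)=-58, f(3)=-142, f(4)=-368, f(5)=-962, f(6)=-2518, f(7)=-6592, f(8)=-17258, f(9)=-45182, f(10)=-118288, f(11)=-309682, f(12)=-810758, f(13)=-2122592, f(14)=-5557018, f(15)=-14548462, f(16)=-38088368, f(17)=-99716642; answer -99716642
Step 2: R1 = -99716642; r = -5; remainder = value at the root: 4*(-5)^3 + 9*(-5)^2 - 6 = (-500) + (225) + (-6) = -281; answer -281
Step 3: R2 = -281; d = 46; T(2) = -2*(45) - 1*(46) = -136; iterating: T(2)=-136, T(3)=227, T(4)=-318, T(5)=409, T(6)=-500, T(7)=591, T(8)=-682, T(9)=773, T(10)=-864, T(11)=955, T(12)=-1046; answer -1046
Step 4: R3 = -1046; c = 95680; 95680 = 2^6 * 5 * 13 * 23; sigma = (1 + 2 + 4 + 8 + 16 + 32 + 64) * (1 + 5) * (1 + 13) * (1 + 23) = 127 * 6 * 14 * 24 = 256032; answer 256032

256032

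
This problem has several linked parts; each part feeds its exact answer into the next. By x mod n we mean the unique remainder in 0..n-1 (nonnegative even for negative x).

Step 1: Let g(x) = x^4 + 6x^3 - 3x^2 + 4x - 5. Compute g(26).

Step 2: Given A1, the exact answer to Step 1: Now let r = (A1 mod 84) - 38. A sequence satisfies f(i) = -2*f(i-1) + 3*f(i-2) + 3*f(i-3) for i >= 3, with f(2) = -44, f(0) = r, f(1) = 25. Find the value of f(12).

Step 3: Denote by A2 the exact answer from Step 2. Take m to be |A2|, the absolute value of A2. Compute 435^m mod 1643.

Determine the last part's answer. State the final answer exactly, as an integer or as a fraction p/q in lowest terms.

63

Step 1: 1*(26)^4 + 6*(26)^3 - 3*(26)^2 + 4*(26)^1 - 5 = (456976) + (105456) + (-2028) + (104) + (-5) = 560503; answer 560503
Step 2: A1 = 560503; r = 17; f(3) = -2*(-44) + 3*(25) + 3*(17) = 214; iterating: f(3)=214, f(4)=-485, f(5)=1480, f(6)=-3773, f(7)=10531, f(8)=-27941, f(9)=76156, f(10)=-204542, f(11)=553729, f(12)=-1492616; answer -1492616
Step 3: A2 = -1492616; m = 1492616; squarings mod 1643: 435^1=435, 435^2=280, 435^4=1179, 435^8=63, 435^16=683, 435^32=1520, 435^64=342, 435^128=311, 435^256=1427, 435^512=652, 435^1024=1210, 435^2048=187, 435^4096=466, 435^8192=280, 435^16384=1179, 435^32768=63, 435^65536=683, 435^131072=1520, 435^262144=342, 435^524288=311, 435^1048576=1427; 435^1492616 = 435^8 * 435^128 * 435^512 * 435^1024 * 435^16384 * 435^32768 * 435^131072 * 435^262144 * 435^1048576 = 63 (mod 1643); answer 63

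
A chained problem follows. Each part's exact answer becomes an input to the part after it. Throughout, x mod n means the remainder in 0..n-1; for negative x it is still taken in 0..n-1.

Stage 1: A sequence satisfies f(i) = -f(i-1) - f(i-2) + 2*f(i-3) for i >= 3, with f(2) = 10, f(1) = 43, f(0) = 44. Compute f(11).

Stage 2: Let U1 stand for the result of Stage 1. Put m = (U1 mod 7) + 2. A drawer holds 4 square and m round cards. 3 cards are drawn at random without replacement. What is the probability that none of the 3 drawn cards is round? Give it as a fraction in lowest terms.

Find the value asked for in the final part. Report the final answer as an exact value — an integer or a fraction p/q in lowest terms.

Stage 1: f(3) = -1*(10) - 1*(43) + 2*(44) = 35; iterating: f(3)=35, f(4)=41, f(5)=-56, f(6)=85, f(7)=53, f(8)=-250, f(9)=367, f(10)=-11, f(11)=-856; answer -856
Stage 2: U1 = -856; m = 7; total draws C(11,3) = 165; favorable C(4,3) = 4; P = 4/165; answer 4/165

4/165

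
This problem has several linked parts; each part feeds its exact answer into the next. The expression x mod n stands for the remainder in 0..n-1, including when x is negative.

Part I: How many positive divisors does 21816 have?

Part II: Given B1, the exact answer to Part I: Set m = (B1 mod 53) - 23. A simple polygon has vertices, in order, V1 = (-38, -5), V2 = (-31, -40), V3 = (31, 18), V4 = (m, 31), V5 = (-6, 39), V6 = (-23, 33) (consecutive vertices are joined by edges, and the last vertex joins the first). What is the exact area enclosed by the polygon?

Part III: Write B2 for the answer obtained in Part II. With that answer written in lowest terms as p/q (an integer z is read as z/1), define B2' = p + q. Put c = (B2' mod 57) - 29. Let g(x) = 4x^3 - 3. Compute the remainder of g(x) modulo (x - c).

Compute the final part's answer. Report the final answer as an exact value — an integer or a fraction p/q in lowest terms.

Part I: 21816 = 2^3 * 3^3 * 101; number of divisors = (3+1) * (3+1) * (1+1) = 32; answer 32
Part II: B1 = 32; m = 9; cross terms: (-38*-40 - -31*-5)=1365, (-31*18 - 31*-40)=682, (31*31 - 9*18)=799, (9*39 - -6*31)=537, (-6*33 - -23*39)=699, (-23*-5 - -38*33)=1369; twice the area = |5451| = 5451; area = 5451/2; answer 5451/2
Part III: B2 = 5451/2; threaded value p + q = 5453; c = 9; remainder = value at the root: 4*(9)^3 - 3 = (2916) + (-3) = 2913; answer 2913

2913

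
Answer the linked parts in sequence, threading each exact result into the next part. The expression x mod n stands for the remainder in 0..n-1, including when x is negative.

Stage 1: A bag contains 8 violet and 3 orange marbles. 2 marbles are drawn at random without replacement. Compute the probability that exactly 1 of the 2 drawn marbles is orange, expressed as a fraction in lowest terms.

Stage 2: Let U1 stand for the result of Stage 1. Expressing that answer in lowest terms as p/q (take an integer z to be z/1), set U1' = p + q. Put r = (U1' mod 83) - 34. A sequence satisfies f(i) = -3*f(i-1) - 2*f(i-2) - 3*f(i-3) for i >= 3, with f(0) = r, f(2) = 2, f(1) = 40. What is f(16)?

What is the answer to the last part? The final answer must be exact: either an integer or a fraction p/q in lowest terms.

Stage 1: total draws C(11,2) = 55; favorable C(3,1)*C(8,1) = 24; P = 24/55; answer 24/55
Stage 2: U1 = 24/55; threaded value p + q = 79; r = 45; f(3) = -3*(2) - 2*(40) - 3*(45) = -221; iterating: f(3)=-221, f(4)=539, f(5)=-1181, f(6)=3128, f(7)=-8639, f(8)=23204, f(9)=-61718, f(10)=164663, f(11)=-440165, f(12)=1176323, f(13)=-3142628, f(14)=8395733, f(15)=-22430912, f(16)=59929154; answer 59929154

59929154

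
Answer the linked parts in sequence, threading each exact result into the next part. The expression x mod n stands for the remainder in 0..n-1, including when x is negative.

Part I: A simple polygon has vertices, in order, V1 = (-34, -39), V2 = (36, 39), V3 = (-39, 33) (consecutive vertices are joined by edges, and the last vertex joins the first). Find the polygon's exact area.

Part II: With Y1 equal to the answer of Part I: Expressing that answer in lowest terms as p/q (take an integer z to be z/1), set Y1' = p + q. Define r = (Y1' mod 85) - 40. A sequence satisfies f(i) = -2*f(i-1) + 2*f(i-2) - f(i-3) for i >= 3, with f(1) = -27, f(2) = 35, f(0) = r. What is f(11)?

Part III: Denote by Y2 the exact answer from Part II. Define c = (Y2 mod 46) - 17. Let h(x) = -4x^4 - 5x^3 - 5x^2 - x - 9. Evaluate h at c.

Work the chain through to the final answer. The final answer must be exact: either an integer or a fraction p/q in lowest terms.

-4287

Part I: cross terms: (-34*39 - 36*-39)=78, (36*33 - -39*39)=2709, (-39*-39 - -34*33)=2643; twice the area = |5430| = 5430; area = 2715; answer 2715
Part II: Y1 = 2715; threaded value p + q = 2716; r = 41; f(3) = -2*(35) + 2*(-27) - 1*(41) = -165; iterating: f(3)=-165, f(4)=427, f(5)=-1219, f(6)=3457, f(7)=-9779, f(8)=27691, f(9)=-78397, f(10)=221955, f(11)=-628395; answer -628395
Part III: Y2 = -628395; c = -6; -4*(-6)^4 - 5*(-6)^3 - 5*(-6)^2 - 1*(-6)^1 - 9 = (-5184) + (1080) + (-180) + (6) + (-9) = -4287; answer -4287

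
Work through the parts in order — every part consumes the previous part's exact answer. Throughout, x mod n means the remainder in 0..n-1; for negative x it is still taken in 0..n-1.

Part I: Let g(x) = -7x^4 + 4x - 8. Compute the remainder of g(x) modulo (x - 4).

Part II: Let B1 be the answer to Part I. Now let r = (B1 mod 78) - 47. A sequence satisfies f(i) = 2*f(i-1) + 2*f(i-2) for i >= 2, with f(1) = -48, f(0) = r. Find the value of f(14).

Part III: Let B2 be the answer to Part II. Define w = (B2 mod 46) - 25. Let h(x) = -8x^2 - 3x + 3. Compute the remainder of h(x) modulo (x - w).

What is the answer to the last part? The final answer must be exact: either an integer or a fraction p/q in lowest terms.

-932

Part I: remainder = value at the root: -7*(4)^4 + 4*(4)^1 - 8 = (-1792) + (16) + (-8) = -1784; answer -1784
Part II: B1 = -1784; r = -37; f(2) = 2*(-48) + 2*(-37) = -170; iterating: f(2)=-170, f(3)=-436, f(4)=-1212, f(5)=-3296, f(6)=-9016, f(7)=-24624, f(8)=-67280, f(9)=-183808, f(10)=-502176, f(11)=-1371968, f(12)=-3748288, f(13)=-10240512, f(14)=-27977600; answer -27977600
Part III: B2 = -27977600; w = -11; remainder = value at the root: -8*(-11)^2 - 3*(-11)^1 + 3 = (-968) + (33) + (3) = -932; answer -932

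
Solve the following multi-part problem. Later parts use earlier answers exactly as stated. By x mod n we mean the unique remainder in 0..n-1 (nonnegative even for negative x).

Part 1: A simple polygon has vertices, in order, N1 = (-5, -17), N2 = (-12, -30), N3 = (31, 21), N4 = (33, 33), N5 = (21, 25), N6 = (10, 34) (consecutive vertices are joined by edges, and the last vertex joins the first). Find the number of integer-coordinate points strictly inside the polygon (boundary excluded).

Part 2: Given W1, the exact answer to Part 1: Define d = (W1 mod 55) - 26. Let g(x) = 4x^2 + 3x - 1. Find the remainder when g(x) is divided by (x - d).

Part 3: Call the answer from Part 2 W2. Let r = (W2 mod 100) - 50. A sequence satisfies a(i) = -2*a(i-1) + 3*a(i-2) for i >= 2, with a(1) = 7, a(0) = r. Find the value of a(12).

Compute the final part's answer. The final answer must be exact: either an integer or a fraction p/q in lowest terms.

Part 1: cross terms: (-5*-30 - -12*-17)=-54, (-12*21 - 31*-30)=678, (31*33 - 33*21)=330, (33*25 - 21*33)=132, (21*34 - 10*25)=464, (10*-17 - -5*34)=0; twice the area = |1550| = 1550; area = 775; boundary points = 1 + 1 + 2 + 4 + 1 + 3 = 12; strictly interior points = area - boundary/2 + 1 = 770; answer 770
Part 2: W1 = 770; d = -26; remainder = value at the root: 4*(-26)^2 + 3*(-26)^1 - 1 = (2704) + (-78) + (-1) = 2625; answer 2625
Part 3: W2 = 2625; r = -25; a(2) = -2*(7) + 3*(-25) = -89; iterating: a(2)=-89, a(3)=199, a(4)=-665, a(5)=1927, a(6)=-5849, a(7)=17479, a(8)=-52505, a(9)=157447, a(10)=-472409, a(11)=1417159, a(12)=-4251545; answer -4251545

-4251545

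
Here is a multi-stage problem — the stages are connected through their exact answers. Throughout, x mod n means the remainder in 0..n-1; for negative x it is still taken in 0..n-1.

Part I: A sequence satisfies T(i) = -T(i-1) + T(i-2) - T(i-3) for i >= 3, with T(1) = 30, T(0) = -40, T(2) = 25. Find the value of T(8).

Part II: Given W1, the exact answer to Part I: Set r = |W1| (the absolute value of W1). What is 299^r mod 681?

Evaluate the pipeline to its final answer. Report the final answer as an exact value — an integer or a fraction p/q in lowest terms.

Part I: T(3) = -1*(25) + 1*(30) - 1*(-40) = 45; iterating: T(3)=45, T(4)=-50, T(5)=70, T(6)=-165, T(7)=285, T(8)=-520; answer -520
Part II: W1 = -520; r = 520; squarings mod 681: 299^1=299, 299^2=190, 299^4=7, 299^8=49, 299^16=358, 299^32=136, 299^64=109, 299^128=304, 299^256=481, 299^512=502; 299^520 = 299^8 * 299^512 = 82 (mod 681); answer 82

82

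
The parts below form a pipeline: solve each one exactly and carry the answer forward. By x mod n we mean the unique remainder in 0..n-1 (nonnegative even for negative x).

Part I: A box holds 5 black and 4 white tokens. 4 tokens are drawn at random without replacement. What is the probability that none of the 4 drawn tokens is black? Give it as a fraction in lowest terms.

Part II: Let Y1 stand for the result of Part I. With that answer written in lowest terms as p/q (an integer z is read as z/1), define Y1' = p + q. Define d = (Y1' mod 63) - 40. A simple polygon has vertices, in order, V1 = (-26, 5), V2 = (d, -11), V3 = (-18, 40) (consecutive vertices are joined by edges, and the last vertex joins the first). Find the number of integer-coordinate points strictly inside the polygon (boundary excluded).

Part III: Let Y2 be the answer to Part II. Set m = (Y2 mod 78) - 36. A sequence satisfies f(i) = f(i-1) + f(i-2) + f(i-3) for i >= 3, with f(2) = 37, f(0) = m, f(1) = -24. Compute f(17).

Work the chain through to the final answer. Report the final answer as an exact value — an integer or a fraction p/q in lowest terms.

Part I: total draws C(9,4) = 126; favorable C(4,4) = 1; P = 1/126; answer 1/126
Part II: Y1 = 1/126; threaded value p + q = 127; d = -39; cross terms: (-26*-11 - -39*5)=481, (-39*40 - -18*-11)=-1758, (-18*5 - -26*40)=950; twice the area = |-327| = 327; area = 327/2; boundary points = 1 + 3 + 1 = 5; strictly interior points = area - boundary/2 + 1 = 162; answer 162
Part III: Y2 = 162; m = -30; f(3) = 1*(37) + 1*(-24) + 1*(-30) = -17; iterating: f(3)=-17, f(4)=-4, f(5)=16, f(6)=-5, f(7)=7, f(8)=18, f(9)=20, f(10)=45, f(11)=83, f(12)=148, f(13)=276, f(14)=507, f(15)=931, f(16)=1714, f(17)=3152; answer 3152

3152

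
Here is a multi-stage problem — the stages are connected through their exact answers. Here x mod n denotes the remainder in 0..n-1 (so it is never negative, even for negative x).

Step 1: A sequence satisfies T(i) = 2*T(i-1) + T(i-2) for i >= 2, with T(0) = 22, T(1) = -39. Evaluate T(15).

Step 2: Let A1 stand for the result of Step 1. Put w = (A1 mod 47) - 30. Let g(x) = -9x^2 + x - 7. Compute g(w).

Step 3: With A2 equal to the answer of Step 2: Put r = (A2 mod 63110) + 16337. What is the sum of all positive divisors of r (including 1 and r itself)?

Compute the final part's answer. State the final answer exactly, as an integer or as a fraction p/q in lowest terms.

126630

Step 1: T(2) = 2*(-39) + 1*(22) = -56; iterating: T(2)=-56, T(3)=-151, T(4)=-358, T(5)=-867, T(6)=-2092, T(7)=-5051, T(8)=-12194, T(9)=-29439, T(10)=-71072, T(11)=-171583, T(12)=-414238, T(13)=-1000059, T(14)=-2414356, T(15)=-5828771; answer -5828771
Step 2: A1 = -5828771; w = -2; -9*(-2)^2 + 1*(-2)^1 - 7 = (-36) + (-2) + (-7) = -45; answer -45
Step 3: A2 = -45; r = 79402; 79402 = 2 * 29 * 37^2; sigma = (1 + 2) * (1 + 29) * (1 + 37 + 1369) = 3 * 30 * 1407 = 126630; answer 126630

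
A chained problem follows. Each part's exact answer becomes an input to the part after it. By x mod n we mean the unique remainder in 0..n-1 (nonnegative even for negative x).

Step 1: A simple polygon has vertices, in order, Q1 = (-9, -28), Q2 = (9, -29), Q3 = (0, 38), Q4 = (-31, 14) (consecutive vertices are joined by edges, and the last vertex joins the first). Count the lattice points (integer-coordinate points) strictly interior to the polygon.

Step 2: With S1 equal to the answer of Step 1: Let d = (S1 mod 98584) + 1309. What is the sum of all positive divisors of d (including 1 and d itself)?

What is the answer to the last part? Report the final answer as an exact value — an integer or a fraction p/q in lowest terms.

3584

Step 1: cross terms: (-9*-29 - 9*-28)=513, (9*38 - 0*-29)=342, (0*14 - -31*38)=1178, (-31*-28 - -9*14)=994; twice the area = |3027| = 3027; area = 3027/2; boundary points = 1 + 1 + 1 + 2 = 5; strictly interior points = area - boundary/2 + 1 = 1512; answer 1512
Step 2: S1 = 1512; d = 2821; 2821 = 7 * 13 * 31; sigma = (1 + 7) * (1 + 13) * (1 + 31) = 8 * 14 * 32 = 3584; answer 3584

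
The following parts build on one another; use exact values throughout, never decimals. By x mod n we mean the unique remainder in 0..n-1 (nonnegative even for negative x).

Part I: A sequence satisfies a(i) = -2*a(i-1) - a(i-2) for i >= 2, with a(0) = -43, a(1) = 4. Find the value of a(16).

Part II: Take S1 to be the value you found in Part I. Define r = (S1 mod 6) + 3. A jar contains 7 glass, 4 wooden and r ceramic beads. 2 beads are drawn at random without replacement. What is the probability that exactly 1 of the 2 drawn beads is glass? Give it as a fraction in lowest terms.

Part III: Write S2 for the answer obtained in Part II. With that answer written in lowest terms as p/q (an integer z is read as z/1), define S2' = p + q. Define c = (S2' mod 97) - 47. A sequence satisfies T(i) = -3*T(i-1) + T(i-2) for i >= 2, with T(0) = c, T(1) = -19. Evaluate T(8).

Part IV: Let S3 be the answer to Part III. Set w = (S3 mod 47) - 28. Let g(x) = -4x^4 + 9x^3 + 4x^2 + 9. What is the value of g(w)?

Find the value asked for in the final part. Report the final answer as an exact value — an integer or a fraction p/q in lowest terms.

Part I: a(2) = -2*(4) - 1*(-43) = 35; iterating: a(2)=35, a(3)=-74, a(4)=113, a(5)=-152, a(6)=191, a(7)=-230, a(8)=269, a(9)=-308, a(10)=347, a(11)=-386, a(12)=425, a(13)=-464, a(14)=503, a(15)=-542, a(16)=581; answer 581
Part II: S1 = 581; r = 8; total draws C(19,2) = 171; favorable C(7,1)*C(12,1) = 84; P = 28/57; answer 28/57
Part III: S2 = 28/57; threaded value p + q = 85; c = 38; T(2) = -3*(-19) + 1*(38) = 95; iterating: T(2)=95, T(3)=-304, T(4)=1007, T(5)=-3325, T(6)=10982, T(7)=-36271, T(8)=119795; answer 119795
Part IV: S3 = 119795; w = 11; -4*(11)^4 + 9*(11)^3 + 4*(11)^2 + 9 = (-58564) + (11979) + (484) + (9) = -46092; answer -46092

-46092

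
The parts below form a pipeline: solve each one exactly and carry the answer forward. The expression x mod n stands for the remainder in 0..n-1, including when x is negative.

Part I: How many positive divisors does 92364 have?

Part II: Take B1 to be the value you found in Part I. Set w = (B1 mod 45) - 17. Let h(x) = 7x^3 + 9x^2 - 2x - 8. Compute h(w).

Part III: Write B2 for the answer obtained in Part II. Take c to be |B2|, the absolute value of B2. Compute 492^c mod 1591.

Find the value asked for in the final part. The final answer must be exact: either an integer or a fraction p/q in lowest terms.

Part I: 92364 = 2^2 * 3 * 43 * 179; number of divisors = (2+1) * (1+1) * (1+1) * (1+1) = 24; answer 24
Part II: B1 = 24; w = 7; 7*(7)^3 + 9*(7)^2 - 2*(7)^1 - 8 = (2401) + (441) + (-14) + (-8) = 2820; answer 2820
Part III: B2 = 2820; c = 2820; squarings mod 1591: 492^1=492, 492^2=232, 492^4=1321, 492^8=1305, 492^16=655, 492^32=1046, 492^64=1099, 492^128=232, 492^256=1321, 492^512=1305, 492^1024=655, 492^2048=1046; 492^2820 = 492^4 * 492^256 * 492^512 * 492^2048 = 1000 (mod 1591); answer 1000

1000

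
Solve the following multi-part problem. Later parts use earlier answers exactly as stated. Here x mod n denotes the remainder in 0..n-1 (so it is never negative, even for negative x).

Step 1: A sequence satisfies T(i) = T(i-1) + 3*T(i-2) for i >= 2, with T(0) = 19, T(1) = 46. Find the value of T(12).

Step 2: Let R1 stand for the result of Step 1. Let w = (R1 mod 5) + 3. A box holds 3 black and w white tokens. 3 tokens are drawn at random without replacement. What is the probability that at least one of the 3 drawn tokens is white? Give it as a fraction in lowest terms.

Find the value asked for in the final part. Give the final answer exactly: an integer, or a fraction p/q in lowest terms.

Step 1: T(2) = 1*(46) + 3*(19) = 103; iterating: T(2)=103, T(3)=241, T(4)=550, T(5)=1273, T(6)=2923, T(7)=6742, T(8)=15511, T(9)=35737, T(10)=82270, T(11)=189481, T(12)=436291; answer 436291
Step 2: R1 = 436291; w = 4; total draws C(7,3) = 35; complement C(3,3) = 1; favorable 35 - 1 = 34; P = 34/35; answer 34/35

34/35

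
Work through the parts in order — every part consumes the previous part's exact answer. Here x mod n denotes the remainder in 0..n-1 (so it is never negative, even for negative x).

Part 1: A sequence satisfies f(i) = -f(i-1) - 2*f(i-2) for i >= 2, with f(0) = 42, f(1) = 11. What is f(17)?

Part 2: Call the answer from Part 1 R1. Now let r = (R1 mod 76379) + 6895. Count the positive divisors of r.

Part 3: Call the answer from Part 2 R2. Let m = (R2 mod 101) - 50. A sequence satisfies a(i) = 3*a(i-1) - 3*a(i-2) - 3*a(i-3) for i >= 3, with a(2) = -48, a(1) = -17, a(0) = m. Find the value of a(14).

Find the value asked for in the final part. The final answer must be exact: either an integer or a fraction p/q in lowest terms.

Part 1: f(2) = -1*(11) - 2*(42) = -95; iterating: f(2)=-95, f(3)=73, f(4)=117, f(5)=-263, f(6)=29, f(7)=497, f(8)=-555, f(9)=-439, f(10)=1549, f(11)=-671, f(12)=-2427, f(13)=3769, f(14)=1085, f(15)=-8623, f(16)=6453, f(17)=10793; answer 10793
Part 2: R1 = 10793; r = 17688; 17688 = 2^3 * 3 * 11 * 67; number of divisors = (3+1) * (1+1) * (1+1) * (1+1) = 32; answer 32
Part 3: R2 = 32; m = -18; a(3) = 3*(-48) - 3*(-17) - 3*(-18) = -39; iterating: a(3)=-39, a(4)=78, a(5)=495, a(6)=1368, a(7)=2385, a(8)=1566, a(9)=-6561, a(10)=-31536, a(11)=-79623, a(12)=-124578, a(13)=-40257, a(14)=491832; answer 491832

491832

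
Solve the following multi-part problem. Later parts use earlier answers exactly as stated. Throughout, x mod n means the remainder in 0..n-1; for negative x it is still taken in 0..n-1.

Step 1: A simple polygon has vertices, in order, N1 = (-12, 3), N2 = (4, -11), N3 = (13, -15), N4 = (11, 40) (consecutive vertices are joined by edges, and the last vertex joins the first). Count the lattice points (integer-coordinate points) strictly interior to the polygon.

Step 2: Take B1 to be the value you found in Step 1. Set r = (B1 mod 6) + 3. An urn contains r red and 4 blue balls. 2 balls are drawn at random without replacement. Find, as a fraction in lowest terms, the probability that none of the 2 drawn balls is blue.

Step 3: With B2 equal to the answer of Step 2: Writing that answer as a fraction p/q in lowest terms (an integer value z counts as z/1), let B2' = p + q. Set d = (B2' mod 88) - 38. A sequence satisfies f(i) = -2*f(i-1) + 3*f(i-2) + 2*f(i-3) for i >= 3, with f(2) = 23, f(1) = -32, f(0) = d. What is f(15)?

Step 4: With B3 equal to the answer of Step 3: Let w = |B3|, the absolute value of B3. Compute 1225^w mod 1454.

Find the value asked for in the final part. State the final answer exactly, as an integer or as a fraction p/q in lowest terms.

1053

Step 1: cross terms: (-12*-11 - 4*3)=120, (4*-15 - 13*-11)=83, (13*40 - 11*-15)=685, (11*3 - -12*40)=513; twice the area = |1401| = 1401; area = 1401/2; boundary points = 2 + 1 + 1 + 1 = 5; strictly interior points = area - boundary/2 + 1 = 699; answer 699
Step 2: B1 = 699; r = 6; total draws C(10,2) = 45; favorable C(6,2) = 15; P = 1/3; answer 1/3
Step 3: B2 = 1/3; threaded value p + q = 4; d = -34; f(3) = -2*(23) + 3*(-32) + 2*(-34) = -210; iterating: f(3)=-210, f(4)=425, f(5)=-1434, f(6)=3723, f(7)=-10898, f(8)=30097, f(9)=-85442, f(10)=239379, f(11)=-674890, f(12)=1897033, f(13)=-5339978, f(14)=15021275, f(15)=-42268418; answer -42268418
Step 4: B3 = -42268418; w = 42268418; squarings mod 1454: 1225^1=1225, 1225^2=97, 1225^4=685, 1225^8=1037, 1225^16=863, 1225^32=321, 1225^64=1261, 1225^128=899, 1225^256=1231, 1225^512=293, 1225^1024=63, 1225^2048=1061, 1225^4096=325, 1225^8192=937, 1225^16384=1207, 1225^32768=1395, 1225^65536=573, 1225^131072=1179, 1225^262144=17, 1225^524288=289, 1225^1048576=643, 1225^2097152=513, 1225^4194304=1449, 1225^8388608=25, 1225^16777216=625, 1225^33554432=953; 1225^42268418 = 1225^2 * 1225^256 * 1225^512 * 1225^1024 * 1225^4096 * 1225^8192 * 1225^16384 * 1225^32768 * 1225^262144 * 1225^8388608 * 1225^33554432 = 1053 (mod 1454); answer 1053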